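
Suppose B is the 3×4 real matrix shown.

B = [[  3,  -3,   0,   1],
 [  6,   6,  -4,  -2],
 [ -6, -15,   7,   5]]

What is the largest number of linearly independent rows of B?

2

Row reduce to echelon form.
R2 ← R2 − (2)·R1: [0, 12, -4, -4]
R3 ← R3 + (2)·R1: [0, -21, 7, 7]
R3 ← R3 + (7/4)·R2: [0, 0, 0, 0]
Echelon form has 2 nonzero rows, so rank(B) = 2.
The rank gives the maximum number of linearly independent rows: 2.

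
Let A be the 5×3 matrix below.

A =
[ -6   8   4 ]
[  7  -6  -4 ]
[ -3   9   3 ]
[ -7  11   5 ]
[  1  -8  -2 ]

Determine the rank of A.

2

Row reduce to echelon form.
R2 ← R2 + (7/6)·R1: [0, 10/3, 2/3]
R3 ← R3 − (1/2)·R1: [0, 5, 1]
R4 ← R4 − (7/6)·R1: [0, 5/3, 1/3]
R5 ← R5 + (1/6)·R1: [0, -20/3, -4/3]
R3 ← R3 − (3/2)·R2: [0, 0, 0]
R4 ← R4 − (1/2)·R2: [0, 0, 0]
R5 ← R5 + (2)·R2: [0, 0, 0]
Echelon form has 2 nonzero rows, so rank(A) = 2.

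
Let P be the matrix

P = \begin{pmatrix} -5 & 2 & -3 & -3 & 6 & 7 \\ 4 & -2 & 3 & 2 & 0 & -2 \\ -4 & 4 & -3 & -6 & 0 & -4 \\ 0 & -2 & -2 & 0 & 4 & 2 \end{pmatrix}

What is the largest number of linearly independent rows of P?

Row reduce to echelon form.
R2 ← R2 + (4/5)·R1: [0, -2/5, 3/5, -2/5, 24/5, 18/5]
R3 ← R3 − (4/5)·R1: [0, 12/5, -3/5, -18/5, -24/5, -48/5]
R3 ← R3 + (6)·R2: [0, 0, 3, -6, 24, 12]
R4 ← R4 − (5)·R2: [0, 0, -5, 2, -20, -16]
R4 ← R4 + (5/3)·R3: [0, 0, 0, -8, 20, 4]
Echelon form has 4 nonzero rows, so rank(P) = 4.
The rank gives the maximum number of linearly independent rows: 4.

4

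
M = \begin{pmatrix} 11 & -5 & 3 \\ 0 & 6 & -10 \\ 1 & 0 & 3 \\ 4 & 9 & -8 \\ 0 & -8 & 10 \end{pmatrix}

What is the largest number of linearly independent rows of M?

3

Row reduce to echelon form.
R3 ← R3 − (1/11)·R1: [0, 5/11, 30/11]
R4 ← R4 − (4/11)·R1: [0, 119/11, -100/11]
R3 ← R3 − (5/66)·R2: [0, 0, 115/33]
R4 ← R4 − (119/66)·R2: [0, 0, 295/33]
R5 ← R5 + (4/3)·R2: [0, 0, -10/3]
R4 ← R4 − (59/23)·R3: [0, 0, 0]
R5 ← R5 + (22/23)·R3: [0, 0, 0]
Echelon form has 3 nonzero rows, so rank(M) = 3.
The rank gives the maximum number of linearly independent rows: 3.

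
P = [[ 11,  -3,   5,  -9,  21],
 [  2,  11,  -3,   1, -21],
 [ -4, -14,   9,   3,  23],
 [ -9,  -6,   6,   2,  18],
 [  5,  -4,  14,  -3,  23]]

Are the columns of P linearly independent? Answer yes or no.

no

Row reduce P to echelon form.
R2 ← R2 − (2/11)·R1: [0, 127/11, -43/11, 29/11, -273/11]
R3 ← R3 + (4/11)·R1: [0, -166/11, 119/11, -3/11, 337/11]
R4 ← R4 + (9/11)·R1: [0, -93/11, 111/11, -59/11, 387/11]
R5 ← R5 − (5/11)·R1: [0, -29/11, 129/11, 12/11, 148/11]
R3 ← R3 + (166/127)·R2: [0, 0, 725/127, 403/127, -229/127]
R4 ← R4 + (93/127)·R2: [0, 0, 918/127, -436/127, 2160/127]
R5 ← R5 + (29/127)·R2: [0, 0, 1376/127, 215/127, 989/127]
R4 ← R4 − (918/725)·R3: [0, 0, 0, -5402/725, 13986/725]
R5 ← R5 − (1376/725)·R3: [0, 0, 0, -3139/725, 8127/725]
R5 ← R5 − (43/74)·R4: [0, 0, 0, 0, 0]
4 pivots among 5 columns.
Only 4 < 5 pivot columns, so the columns are linearly dependent.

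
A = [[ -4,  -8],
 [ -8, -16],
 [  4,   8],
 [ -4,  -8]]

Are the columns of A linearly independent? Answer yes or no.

no

Row reduce A to echelon form.
R2 ← R2 − (2)·R1: [0, 0]
R3 ← R3 + R1: [0, 0]
R4 ← R4 − R1: [0, 0]
1 pivot among 2 columns.
Only 1 < 2 pivot columns, so the columns are linearly dependent.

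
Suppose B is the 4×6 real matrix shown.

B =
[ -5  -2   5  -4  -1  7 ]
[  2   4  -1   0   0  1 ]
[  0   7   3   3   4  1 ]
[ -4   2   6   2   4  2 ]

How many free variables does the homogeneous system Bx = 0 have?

Row reduce to echelon form.
R2 ← R2 + (2/5)·R1: [0, 16/5, 1, -8/5, -2/5, 19/5]
R4 ← R4 − (4/5)·R1: [0, 18/5, 2, 26/5, 24/5, -18/5]
R3 ← R3 − (35/16)·R2: [0, 0, 13/16, 13/2, 39/8, -117/16]
R4 ← R4 − (9/8)·R2: [0, 0, 7/8, 7, 21/4, -63/8]
R4 ← R4 − (14/13)·R3: [0, 0, 0, 0, 0, 0]
3 nonzero rows, so rank(B) = 3.
B has 6 columns; by rank–nullity, nullity = 6 − 3 = 3.

3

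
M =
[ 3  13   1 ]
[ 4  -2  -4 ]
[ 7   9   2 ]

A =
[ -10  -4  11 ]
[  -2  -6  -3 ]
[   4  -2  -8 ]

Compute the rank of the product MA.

2

First compute MA:
[[-52, -92, -14],
 [-52,   4,  82],
 [-80, -86,  34]]
Now row reduce the product.
R2 ← R2 − R1: [0, 96, 96]
R3 ← R3 − (20/13)·R1: [0, 722/13, 722/13]
R3 ← R3 − (361/624)·R2: [0, 0, 0]
2 nonzero rows, so rank(MA) = 2.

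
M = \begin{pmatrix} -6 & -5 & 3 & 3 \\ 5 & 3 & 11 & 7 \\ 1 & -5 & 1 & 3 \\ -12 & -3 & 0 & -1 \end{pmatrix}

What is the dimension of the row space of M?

3

Row reduce to echelon form.
R2 ← R2 + (5/6)·R1: [0, -7/6, 27/2, 19/2]
R3 ← R3 + (1/6)·R1: [0, -35/6, 3/2, 7/2]
R4 ← R4 − (2)·R1: [0, 7, -6, -7]
R3 ← R3 − (5)·R2: [0, 0, -66, -44]
R4 ← R4 + (6)·R2: [0, 0, 75, 50]
R4 ← R4 + (25/22)·R3: [0, 0, 0, 0]
Echelon form has 3 nonzero rows, so rank(M) = 3.
The row space has dimension equal to the rank: 3.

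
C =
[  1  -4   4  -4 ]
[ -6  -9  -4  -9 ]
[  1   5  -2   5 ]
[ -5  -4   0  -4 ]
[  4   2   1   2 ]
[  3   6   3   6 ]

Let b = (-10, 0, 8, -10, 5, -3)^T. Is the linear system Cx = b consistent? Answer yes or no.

Row reduce the augmented matrix [C | b].
R2 ← R2 + (6)·R1: [0, -33, 20, -33, -60]
R3 ← R3 − R1: [0, 9, -6, 9, 18]
R4 ← R4 + (5)·R1: [0, -24, 20, -24, -60]
R5 ← R5 − (4)·R1: [0, 18, -15, 18, 45]
R6 ← R6 − (3)·R1: [0, 18, -9, 18, 27]
R3 ← R3 + (3/11)·R2: [0, 0, -6/11, 0, 18/11]
R4 ← R4 − (8/11)·R2: [0, 0, 60/11, 0, -180/11]
R5 ← R5 + (6/11)·R2: [0, 0, -45/11, 0, 135/11]
R6 ← R6 + (6/11)·R2: [0, 0, 21/11, 0, -63/11]
R4 ← R4 + (10)·R3: [0, 0, 0, 0, 0]
R5 ← R5 − (15/2)·R3: [0, 0, 0, 0, 0]
R6 ← R6 + (7/2)·R3: [0, 0, 0, 0, 0]
The echelon form has 3 nonzero rows, and every pivot lies in the first 4 columns, so rank(C) = rank([C|b]) = 3.
The system is consistent.

yes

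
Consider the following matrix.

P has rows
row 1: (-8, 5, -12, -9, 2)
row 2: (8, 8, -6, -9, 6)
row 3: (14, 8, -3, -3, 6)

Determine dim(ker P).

Row reduce to echelon form.
R2 ← R2 + R1: [0, 13, -18, -18, 8]
R3 ← R3 + (7/4)·R1: [0, 67/4, -24, -75/4, 19/2]
R3 ← R3 − (67/52)·R2: [0, 0, -21/26, 231/52, -21/26]
3 nonzero rows, so rank(P) = 3.
P has 5 columns; by rank–nullity, nullity = 5 − 3 = 2.

2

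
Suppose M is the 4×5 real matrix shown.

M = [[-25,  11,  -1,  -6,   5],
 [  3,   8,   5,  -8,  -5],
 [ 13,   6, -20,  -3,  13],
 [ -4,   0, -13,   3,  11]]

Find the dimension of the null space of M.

1

Row reduce to echelon form.
R2 ← R2 + (3/25)·R1: [0, 233/25, 122/25, -218/25, -22/5]
R3 ← R3 + (13/25)·R1: [0, 293/25, -513/25, -153/25, 78/5]
R4 ← R4 − (4/25)·R1: [0, -44/25, -321/25, 99/25, 51/5]
R3 ← R3 − (293/233)·R2: [0, 0, -6211/233, 1129/233, 4924/233]
R4 ← R4 + (44/233)·R2: [0, 0, -2777/233, 539/233, 2183/233]
R4 ← R4 − (2777/6211)·R3: [0, 0, 0, 912/6211, -495/6211]
4 nonzero rows, so rank(M) = 4.
M has 5 columns; by rank–nullity, nullity = 5 − 4 = 1.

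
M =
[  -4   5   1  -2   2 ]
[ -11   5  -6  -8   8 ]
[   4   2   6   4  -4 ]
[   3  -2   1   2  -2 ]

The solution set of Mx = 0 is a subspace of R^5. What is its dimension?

3

Row reduce to echelon form.
R2 ← R2 − (11/4)·R1: [0, -35/4, -35/4, -5/2, 5/2]
R3 ← R3 + R1: [0, 7, 7, 2, -2]
R4 ← R4 + (3/4)·R1: [0, 7/4, 7/4, 1/2, -1/2]
R3 ← R3 + (4/5)·R2: [0, 0, 0, 0, 0]
R4 ← R4 + (1/5)·R2: [0, 0, 0, 0, 0]
2 nonzero rows, so rank(M) = 2.
M has 5 columns; by rank–nullity, nullity = 5 − 2 = 3.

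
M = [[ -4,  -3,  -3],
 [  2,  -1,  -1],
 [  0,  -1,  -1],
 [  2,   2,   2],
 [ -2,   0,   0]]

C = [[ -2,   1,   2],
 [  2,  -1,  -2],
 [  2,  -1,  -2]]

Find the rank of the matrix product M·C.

First compute MC:
[[ -4,   2,   4],
 [ -8,   4,   8],
 [ -4,   2,   4],
 [  4,  -2,  -4],
 [  4,  -2,  -4]]
Now row reduce the product.
R2 ← R2 − (2)·R1: [0, 0, 0]
R3 ← R3 − R1: [0, 0, 0]
R4 ← R4 + R1: [0, 0, 0]
R5 ← R5 + R1: [0, 0, 0]
1 nonzero row, so rank(MC) = 1.

1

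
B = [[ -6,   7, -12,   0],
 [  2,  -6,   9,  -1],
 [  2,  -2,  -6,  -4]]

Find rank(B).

3

Row reduce to echelon form.
R2 ← R2 + (1/3)·R1: [0, -11/3, 5, -1]
R3 ← R3 + (1/3)·R1: [0, 1/3, -10, -4]
R3 ← R3 + (1/11)·R2: [0, 0, -105/11, -45/11]
Echelon form has 3 nonzero rows, so rank(B) = 3.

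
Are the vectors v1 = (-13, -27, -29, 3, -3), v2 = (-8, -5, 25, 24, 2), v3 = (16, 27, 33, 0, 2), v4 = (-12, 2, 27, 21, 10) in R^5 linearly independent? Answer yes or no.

yes

Form the matrix with these vectors as rows and row reduce.
R2 ← R2 − (8/13)·R1: [0, 151/13, 557/13, 288/13, 50/13]
R3 ← R3 + (16/13)·R1: [0, -81/13, -35/13, 48/13, -22/13]
R4 ← R4 − (12/13)·R1: [0, 350/13, 699/13, 237/13, 166/13]
R3 ← R3 + (81/151)·R2: [0, 0, 3064/151, 2352/151, 56/151]
R4 ← R4 − (350/151)·R2: [0, 0, -6877/151, -5001/151, 582/151]
R4 ← R4 + (6877/3064)·R3: [0, 0, 0, 705/383, 1795/383]
4 nonzero rows, so the 4 vectors span a space of dimension 4.
Since 4 = 4, the vectors are linearly independent.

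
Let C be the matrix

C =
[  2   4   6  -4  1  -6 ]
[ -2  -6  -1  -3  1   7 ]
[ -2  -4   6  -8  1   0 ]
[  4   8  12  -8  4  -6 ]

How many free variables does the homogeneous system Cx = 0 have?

2

Row reduce to echelon form.
R2 ← R2 + R1: [0, -2, 5, -7, 2, 1]
R3 ← R3 + R1: [0, 0, 12, -12, 2, -6]
R4 ← R4 − (2)·R1: [0, 0, 0, 0, 2, 6]
4 nonzero rows, so rank(C) = 4.
C has 6 columns; by rank–nullity, nullity = 6 − 4 = 2.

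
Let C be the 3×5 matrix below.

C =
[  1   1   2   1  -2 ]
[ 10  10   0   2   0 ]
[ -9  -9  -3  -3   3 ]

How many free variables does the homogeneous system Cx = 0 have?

Row reduce to echelon form.
R2 ← R2 − (10)·R1: [0, 0, -20, -8, 20]
R3 ← R3 + (9)·R1: [0, 0, 15, 6, -15]
R3 ← R3 + (3/4)·R2: [0, 0, 0, 0, 0]
2 nonzero rows, so rank(C) = 2.
C has 5 columns; by rank–nullity, nullity = 5 − 2 = 3.

3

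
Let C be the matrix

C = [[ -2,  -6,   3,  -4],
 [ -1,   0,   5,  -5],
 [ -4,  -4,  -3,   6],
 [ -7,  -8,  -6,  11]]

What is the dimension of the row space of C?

3

Row reduce to echelon form.
R2 ← R2 − (1/2)·R1: [0, 3, 7/2, -3]
R3 ← R3 − (2)·R1: [0, 8, -9, 14]
R4 ← R4 − (7/2)·R1: [0, 13, -33/2, 25]
R3 ← R3 − (8/3)·R2: [0, 0, -55/3, 22]
R4 ← R4 − (13/3)·R2: [0, 0, -95/3, 38]
R4 ← R4 − (19/11)·R3: [0, 0, 0, 0]
Echelon form has 3 nonzero rows, so rank(C) = 3.
The row space has dimension equal to the rank: 3.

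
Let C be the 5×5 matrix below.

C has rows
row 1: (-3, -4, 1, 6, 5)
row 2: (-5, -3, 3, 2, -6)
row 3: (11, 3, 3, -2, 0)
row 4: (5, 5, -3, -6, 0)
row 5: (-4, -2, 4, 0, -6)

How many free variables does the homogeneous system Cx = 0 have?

Row reduce to echelon form.
R2 ← R2 − (5/3)·R1: [0, 11/3, 4/3, -8, -43/3]
R3 ← R3 + (11/3)·R1: [0, -35/3, 20/3, 20, 55/3]
R4 ← R4 + (5/3)·R1: [0, -5/3, -4/3, 4, 25/3]
R5 ← R5 − (4/3)·R1: [0, 10/3, 8/3, -8, -38/3]
R3 ← R3 + (35/11)·R2: [0, 0, 120/11, -60/11, -300/11]
R4 ← R4 + (5/11)·R2: [0, 0, -8/11, 4/11, 20/11]
R5 ← R5 − (10/11)·R2: [0, 0, 16/11, -8/11, 4/11]
R4 ← R4 + (1/15)·R3: [0, 0, 0, 0, 0]
R5 ← R5 − (2/15)·R3: [0, 0, 0, 0, 4]
Swap R4 ↔ R5
4 nonzero rows, so rank(C) = 4.
C has 5 columns; by rank–nullity, nullity = 5 − 4 = 1.

1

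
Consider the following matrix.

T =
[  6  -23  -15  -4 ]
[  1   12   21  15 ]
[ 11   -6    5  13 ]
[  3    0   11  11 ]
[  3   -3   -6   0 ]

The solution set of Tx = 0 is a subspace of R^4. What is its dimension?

Row reduce to echelon form.
R2 ← R2 − (1/6)·R1: [0, 95/6, 47/2, 47/3]
R3 ← R3 − (11/6)·R1: [0, 217/6, 65/2, 61/3]
R4 ← R4 − (1/2)·R1: [0, 23/2, 37/2, 13]
R5 ← R5 − (1/2)·R1: [0, 17/2, 3/2, 2]
R3 ← R3 − (217/95)·R2: [0, 0, -2012/95, -1468/95]
R4 ← R4 − (69/95)·R2: [0, 0, 136/95, 154/95]
R5 ← R5 − (51/95)·R2: [0, 0, -1056/95, -609/95]
R4 ← R4 + (34/503)·R3: [0, 0, 0, 290/503]
R5 ← R5 − (264/503)·R3: [0, 0, 0, 855/503]
R5 ← R5 − (171/58)·R4: [0, 0, 0, 0]
4 nonzero rows, so rank(T) = 4.
T has 4 columns; by rank–nullity, nullity = 4 − 4 = 0.

0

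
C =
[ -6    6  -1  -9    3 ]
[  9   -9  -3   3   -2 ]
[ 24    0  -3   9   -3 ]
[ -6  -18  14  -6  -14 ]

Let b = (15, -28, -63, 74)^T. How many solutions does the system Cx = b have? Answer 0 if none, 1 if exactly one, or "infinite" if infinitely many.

Row reduce the augmented matrix [C | b].
R2 ← R2 + (3/2)·R1: [0, 0, -9/2, -21/2, 5/2, -11/2]
R3 ← R3 + (4)·R1: [0, 24, -7, -27, 9, -3]
R4 ← R4 − R1: [0, -24, 15, 3, -17, 59]
Swap R2 ↔ R3
R4 ← R4 + R2: [0, 0, 8, -24, -8, 56]
R4 ← R4 + (16/9)·R3: [0, 0, 0, -128/3, -32/9, 416/9]
The echelon form has 4 nonzero rows, and every pivot lies in the first 5 columns, so rank(C) = rank([C|b]) = 4.
The system is consistent.
rank = 4 < 5 unknowns, so there are infinitely many solutions.

infinite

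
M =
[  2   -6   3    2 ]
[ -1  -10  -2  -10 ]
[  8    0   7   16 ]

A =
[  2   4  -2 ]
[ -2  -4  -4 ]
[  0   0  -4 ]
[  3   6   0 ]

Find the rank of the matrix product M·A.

First compute MA:
[[ 22,  44,   8],
 [-12, -24,  50],
 [ 64, 128, -44]]
Now row reduce the product.
R2 ← R2 + (6/11)·R1: [0, 0, 598/11]
R3 ← R3 − (32/11)·R1: [0, 0, -740/11]
R3 ← R3 + (370/299)·R2: [0, 0, 0]
2 nonzero rows, so rank(MA) = 2.

2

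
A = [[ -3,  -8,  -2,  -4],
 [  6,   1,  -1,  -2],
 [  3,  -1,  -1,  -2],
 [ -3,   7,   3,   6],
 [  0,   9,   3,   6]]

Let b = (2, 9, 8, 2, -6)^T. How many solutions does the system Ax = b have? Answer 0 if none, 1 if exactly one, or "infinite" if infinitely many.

Row reduce the augmented matrix [A | b].
R2 ← R2 + (2)·R1: [0, -15, -5, -10, 13]
R3 ← R3 + R1: [0, -9, -3, -6, 10]
R4 ← R4 − R1: [0, 15, 5, 10, 0]
R3 ← R3 − (3/5)·R2: [0, 0, 0, 0, 11/5]
R4 ← R4 + R2: [0, 0, 0, 0, 13]
R5 ← R5 + (3/5)·R2: [0, 0, 0, 0, 9/5]
R4 ← R4 − (65/11)·R3: [0, 0, 0, 0, 0]
R5 ← R5 − (9/11)·R3: [0, 0, 0, 0, 0]
The echelon form has 3 nonzero rows; the last pivot sits in the augmented column, so rank(A) = 2 but rank([A|b]) = 3.
Since the ranks differ, the system is inconsistent.
It has no solutions.

0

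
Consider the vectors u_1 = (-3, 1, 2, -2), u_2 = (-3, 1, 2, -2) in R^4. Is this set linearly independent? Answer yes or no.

Form the matrix with these vectors as rows and row reduce.
R2 ← R2 − R1: [0, 0, 0, 0]
1 nonzero row, so the 2 vectors span a space of dimension 1.
Since 1 < 2, the vectors are linearly dependent.

no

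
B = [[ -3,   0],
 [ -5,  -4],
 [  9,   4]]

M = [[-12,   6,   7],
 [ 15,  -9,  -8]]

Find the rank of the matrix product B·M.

First compute BM:
[[ 36, -18, -21],
 [  0,   6,  -3],
 [-48,  18,  31]]
Now row reduce the product.
R3 ← R3 + (4/3)·R1: [0, -6, 3]
R3 ← R3 + R2: [0, 0, 0]
2 nonzero rows, so rank(BM) = 2.

2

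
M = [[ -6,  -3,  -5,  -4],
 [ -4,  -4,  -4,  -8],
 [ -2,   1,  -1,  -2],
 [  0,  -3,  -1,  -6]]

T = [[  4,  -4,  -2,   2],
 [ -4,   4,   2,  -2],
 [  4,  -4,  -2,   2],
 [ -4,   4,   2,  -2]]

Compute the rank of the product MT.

1

First compute MT:
[[-16,  16,   8,  -8],
 [ 16, -16,  -8,   8],
 [ -8,   8,   4,  -4],
 [ 32, -32, -16,  16]]
Now row reduce the product.
R2 ← R2 + R1: [0, 0, 0, 0]
R3 ← R3 − (1/2)·R1: [0, 0, 0, 0]
R4 ← R4 + (2)·R1: [0, 0, 0, 0]
1 nonzero row, so rank(MT) = 1.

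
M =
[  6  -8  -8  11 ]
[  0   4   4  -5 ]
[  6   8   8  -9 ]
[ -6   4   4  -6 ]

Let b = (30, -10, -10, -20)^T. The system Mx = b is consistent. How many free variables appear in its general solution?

Row reduce the augmented matrix [M | b].
R3 ← R3 − R1: [0, 16, 16, -20, -40]
R4 ← R4 + R1: [0, -4, -4, 5, 10]
R3 ← R3 − (4)·R2: [0, 0, 0, 0, 0]
R4 ← R4 + R2: [0, 0, 0, 0, 0]
The echelon form has 2 nonzero rows, and every pivot lies in the first 4 columns, so rank(M) = rank([M|b]) = 2.
The system is consistent.
Free variables = (unknowns) − (rank) = 4 − 2 = 2.

2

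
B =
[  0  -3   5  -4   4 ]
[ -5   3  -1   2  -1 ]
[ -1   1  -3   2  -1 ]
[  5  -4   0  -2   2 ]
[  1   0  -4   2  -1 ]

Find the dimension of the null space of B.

Row reduce to echelon form.
Swap R1 ↔ R2
R3 ← R3 − (1/5)·R1: [0, 2/5, -14/5, 8/5, -4/5]
R4 ← R4 + R1: [0, -1, -1, 0, 1]
R5 ← R5 + (1/5)·R1: [0, 3/5, -21/5, 12/5, -6/5]
R3 ← R3 + (2/15)·R2: [0, 0, -32/15, 16/15, -4/15]
R4 ← R4 − (1/3)·R2: [0, 0, -8/3, 4/3, -1/3]
R5 ← R5 + (1/5)·R2: [0, 0, -16/5, 8/5, -2/5]
R4 ← R4 − (5/4)·R3: [0, 0, 0, 0, 0]
R5 ← R5 − (3/2)·R3: [0, 0, 0, 0, 0]
3 nonzero rows, so rank(B) = 3.
B has 5 columns; by rank–nullity, nullity = 5 − 3 = 2.

2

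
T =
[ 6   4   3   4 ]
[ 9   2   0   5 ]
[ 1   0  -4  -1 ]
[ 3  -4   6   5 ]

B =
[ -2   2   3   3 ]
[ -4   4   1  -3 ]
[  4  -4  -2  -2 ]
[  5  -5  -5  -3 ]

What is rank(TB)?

First compute TB:
[[  4,  -4,  -4, -12],
 [ -1,   1,   4,   6],
 [-23,  23,  16,  14],
 [ 59, -59, -32,  -6]]
Now row reduce the product.
R2 ← R2 + (1/4)·R1: [0, 0, 3, 3]
R3 ← R3 + (23/4)·R1: [0, 0, -7, -55]
R4 ← R4 − (59/4)·R1: [0, 0, 27, 171]
R3 ← R3 + (7/3)·R2: [0, 0, 0, -48]
R4 ← R4 − (9)·R2: [0, 0, 0, 144]
R4 ← R4 + (3)·R3: [0, 0, 0, 0]
3 nonzero rows, so rank(TB) = 3.

3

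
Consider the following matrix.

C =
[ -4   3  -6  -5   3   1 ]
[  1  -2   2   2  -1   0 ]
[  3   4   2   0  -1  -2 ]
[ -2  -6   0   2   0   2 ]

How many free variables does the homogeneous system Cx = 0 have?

Row reduce to echelon form.
R2 ← R2 + (1/4)·R1: [0, -5/4, 1/2, 3/4, -1/4, 1/4]
R3 ← R3 + (3/4)·R1: [0, 25/4, -5/2, -15/4, 5/4, -5/4]
R4 ← R4 − (1/2)·R1: [0, -15/2, 3, 9/2, -3/2, 3/2]
R3 ← R3 + (5)·R2: [0, 0, 0, 0, 0, 0]
R4 ← R4 − (6)·R2: [0, 0, 0, 0, 0, 0]
2 nonzero rows, so rank(C) = 2.
C has 6 columns; by rank–nullity, nullity = 6 − 2 = 4.

4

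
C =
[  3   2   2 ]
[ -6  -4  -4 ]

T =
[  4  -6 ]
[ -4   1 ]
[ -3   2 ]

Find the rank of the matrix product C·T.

First compute CT:
[[ -2, -12],
 [  4,  24]]
Now row reduce the product.
R2 ← R2 + (2)·R1: [0, 0]
1 nonzero row, so rank(CT) = 1.

1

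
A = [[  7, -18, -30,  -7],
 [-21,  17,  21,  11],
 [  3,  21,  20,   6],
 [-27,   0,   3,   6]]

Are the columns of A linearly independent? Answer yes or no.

Row reduce A to echelon form.
R2 ← R2 + (3)·R1: [0, -37, -69, -10]
R3 ← R3 − (3/7)·R1: [0, 201/7, 230/7, 9]
R4 ← R4 + (27/7)·R1: [0, -486/7, -789/7, -21]
R3 ← R3 + (201/259)·R2: [0, 0, -5359/259, 321/259]
R4 ← R4 − (486/259)·R2: [0, 0, 4341/259, -579/259]
R4 ← R4 + (4341/5359)·R3: [0, 0, 0, -6600/5359]
4 pivots among 4 columns.
Every column is a pivot column, so the columns are linearly independent.

yes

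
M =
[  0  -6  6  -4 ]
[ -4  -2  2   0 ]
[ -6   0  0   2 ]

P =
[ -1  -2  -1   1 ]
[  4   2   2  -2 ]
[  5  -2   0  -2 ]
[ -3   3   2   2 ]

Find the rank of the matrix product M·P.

First compute MP:
[[ 18, -36, -20,  -8],
 [  6,   0,   0,  -4],
 [  0,  18,  10,  -2]]
Now row reduce the product.
R2 ← R2 − (1/3)·R1: [0, 12, 20/3, -4/3]
R3 ← R3 − (3/2)·R2: [0, 0, 0, 0]
2 nonzero rows, so rank(MP) = 2.

2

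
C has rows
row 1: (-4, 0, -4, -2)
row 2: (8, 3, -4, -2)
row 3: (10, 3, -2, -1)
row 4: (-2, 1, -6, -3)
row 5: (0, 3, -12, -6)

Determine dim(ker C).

Row reduce to echelon form.
R2 ← R2 + (2)·R1: [0, 3, -12, -6]
R3 ← R3 + (5/2)·R1: [0, 3, -12, -6]
R4 ← R4 − (1/2)·R1: [0, 1, -4, -2]
R3 ← R3 − R2: [0, 0, 0, 0]
R4 ← R4 − (1/3)·R2: [0, 0, 0, 0]
R5 ← R5 − R2: [0, 0, 0, 0]
2 nonzero rows, so rank(C) = 2.
C has 4 columns; by rank–nullity, nullity = 4 − 2 = 2.

2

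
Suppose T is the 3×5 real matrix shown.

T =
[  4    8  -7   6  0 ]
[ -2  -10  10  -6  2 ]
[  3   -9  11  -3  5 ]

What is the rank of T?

2

Row reduce to echelon form.
R2 ← R2 + (1/2)·R1: [0, -6, 13/2, -3, 2]
R3 ← R3 − (3/4)·R1: [0, -15, 65/4, -15/2, 5]
R3 ← R3 − (5/2)·R2: [0, 0, 0, 0, 0]
Echelon form has 2 nonzero rows, so rank(T) = 2.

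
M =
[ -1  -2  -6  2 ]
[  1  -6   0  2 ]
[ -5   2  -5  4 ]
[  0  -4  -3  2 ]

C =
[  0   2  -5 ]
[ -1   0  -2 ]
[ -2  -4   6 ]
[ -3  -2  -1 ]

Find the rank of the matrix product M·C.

First compute MC:
[[  8,  18, -29],
 [  0,  -2,   5],
 [ -4,   2, -13],
 [  4,   8, -12]]
Now row reduce the product.
R3 ← R3 + (1/2)·R1: [0, 11, -55/2]
R4 ← R4 − (1/2)·R1: [0, -1, 5/2]
R3 ← R3 + (11/2)·R2: [0, 0, 0]
R4 ← R4 − (1/2)·R2: [0, 0, 0]
2 nonzero rows, so rank(MC) = 2.

2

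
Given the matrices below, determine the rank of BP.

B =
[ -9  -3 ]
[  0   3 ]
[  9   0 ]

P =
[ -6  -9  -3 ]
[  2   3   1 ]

1

First compute BP:
[[ 48,  72,  24],
 [  6,   9,   3],
 [-54, -81, -27]]
Now row reduce the product.
R2 ← R2 − (1/8)·R1: [0, 0, 0]
R3 ← R3 + (9/8)·R1: [0, 0, 0]
1 nonzero row, so rank(BP) = 1.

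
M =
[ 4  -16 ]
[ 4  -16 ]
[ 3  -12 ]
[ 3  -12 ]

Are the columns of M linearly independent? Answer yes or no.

no

Row reduce M to echelon form.
R2 ← R2 − R1: [0, 0]
R3 ← R3 − (3/4)·R1: [0, 0]
R4 ← R4 − (3/4)·R1: [0, 0]
1 pivot among 2 columns.
Only 1 < 2 pivot columns, so the columns are linearly dependent.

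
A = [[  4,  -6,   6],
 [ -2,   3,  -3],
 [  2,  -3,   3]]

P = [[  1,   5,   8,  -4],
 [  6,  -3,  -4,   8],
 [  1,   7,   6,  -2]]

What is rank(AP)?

1

First compute AP:
[[-26,  80,  92, -76],
 [ 13, -40, -46,  38],
 [-13,  40,  46, -38]]
Now row reduce the product.
R2 ← R2 + (1/2)·R1: [0, 0, 0, 0]
R3 ← R3 − (1/2)·R1: [0, 0, 0, 0]
1 nonzero row, so rank(AP) = 1.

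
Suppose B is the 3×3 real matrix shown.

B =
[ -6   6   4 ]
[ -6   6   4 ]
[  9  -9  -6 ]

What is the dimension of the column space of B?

1

Row reduce to echelon form.
R2 ← R2 − R1: [0, 0, 0]
R3 ← R3 + (3/2)·R1: [0, 0, 0]
Echelon form has 1 nonzero row, so rank(B) = 1.
The column space has dimension equal to the rank: 1.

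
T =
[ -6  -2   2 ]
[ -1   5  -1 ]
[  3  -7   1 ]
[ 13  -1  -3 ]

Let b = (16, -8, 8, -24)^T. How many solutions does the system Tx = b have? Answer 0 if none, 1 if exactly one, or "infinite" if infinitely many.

infinite

Row reduce the augmented matrix [T | b].
R2 ← R2 − (1/6)·R1: [0, 16/3, -4/3, -32/3]
R3 ← R3 + (1/2)·R1: [0, -8, 2, 16]
R4 ← R4 + (13/6)·R1: [0, -16/3, 4/3, 32/3]
R3 ← R3 + (3/2)·R2: [0, 0, 0, 0]
R4 ← R4 + R2: [0, 0, 0, 0]
The echelon form has 2 nonzero rows, and every pivot lies in the first 3 columns, so rank(T) = rank([T|b]) = 2.
The system is consistent.
rank = 2 < 3 unknowns, so there are infinitely many solutions.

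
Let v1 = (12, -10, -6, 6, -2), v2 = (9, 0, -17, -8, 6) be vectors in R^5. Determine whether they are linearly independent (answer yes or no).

Form the matrix with these vectors as rows and row reduce.
R2 ← R2 − (3/4)·R1: [0, 15/2, -25/2, -25/2, 15/2]
2 nonzero rows, so the 2 vectors span a space of dimension 2.
Since 2 = 2, the vectors are linearly independent.

yes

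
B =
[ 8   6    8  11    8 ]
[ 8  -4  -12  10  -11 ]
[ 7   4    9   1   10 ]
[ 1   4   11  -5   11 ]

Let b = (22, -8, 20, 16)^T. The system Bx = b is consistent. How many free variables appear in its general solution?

Row reduce the augmented matrix [B | b].
R2 ← R2 − R1: [0, -10, -20, -1, -19, -30]
R3 ← R3 − (7/8)·R1: [0, -5/4, 2, -69/8, 3, 3/4]
R4 ← R4 − (1/8)·R1: [0, 13/4, 10, -51/8, 10, 53/4]
R3 ← R3 − (1/8)·R2: [0, 0, 9/2, -17/2, 43/8, 9/2]
R4 ← R4 + (13/40)·R2: [0, 0, 7/2, -67/10, 153/40, 7/2]
R4 ← R4 − (7/9)·R3: [0, 0, 0, -4/45, -16/45, 0]
The echelon form has 4 nonzero rows, and every pivot lies in the first 5 columns, so rank(B) = rank([B|b]) = 4.
The system is consistent.
Free variables = (unknowns) − (rank) = 5 − 4 = 1.

1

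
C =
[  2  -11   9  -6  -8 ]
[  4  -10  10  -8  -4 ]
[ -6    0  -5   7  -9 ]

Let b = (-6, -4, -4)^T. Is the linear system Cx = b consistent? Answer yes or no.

yes

Row reduce the augmented matrix [C | b].
R2 ← R2 − (2)·R1: [0, 12, -8, 4, 12, 8]
R3 ← R3 + (3)·R1: [0, -33, 22, -11, -33, -22]
R3 ← R3 + (11/4)·R2: [0, 0, 0, 0, 0, 0]
The echelon form has 2 nonzero rows, and every pivot lies in the first 5 columns, so rank(C) = rank([C|b]) = 2.
The system is consistent.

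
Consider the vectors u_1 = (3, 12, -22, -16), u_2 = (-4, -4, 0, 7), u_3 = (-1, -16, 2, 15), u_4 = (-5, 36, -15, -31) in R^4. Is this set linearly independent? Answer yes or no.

Form the matrix with these vectors as rows and row reduce.
R2 ← R2 + (4/3)·R1: [0, 12, -88/3, -43/3]
R3 ← R3 + (1/3)·R1: [0, -12, -16/3, 29/3]
R4 ← R4 + (5/3)·R1: [0, 56, -155/3, -173/3]
R3 ← R3 + R2: [0, 0, -104/3, -14/3]
R4 ← R4 − (14/3)·R2: [0, 0, 767/9, 83/9]
R4 ← R4 + (59/24)·R3: [0, 0, 0, -9/4]
4 nonzero rows, so the 4 vectors span a space of dimension 4.
Since 4 = 4, the vectors are linearly independent.

yes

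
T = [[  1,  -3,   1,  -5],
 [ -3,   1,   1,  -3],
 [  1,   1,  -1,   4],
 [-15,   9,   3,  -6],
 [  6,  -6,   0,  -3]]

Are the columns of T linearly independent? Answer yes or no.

Row reduce T to echelon form.
R2 ← R2 + (3)·R1: [0, -8, 4, -18]
R3 ← R3 − R1: [0, 4, -2, 9]
R4 ← R4 + (15)·R1: [0, -36, 18, -81]
R5 ← R5 − (6)·R1: [0, 12, -6, 27]
R3 ← R3 + (1/2)·R2: [0, 0, 0, 0]
R4 ← R4 − (9/2)·R2: [0, 0, 0, 0]
R5 ← R5 + (3/2)·R2: [0, 0, 0, 0]
2 pivots among 4 columns.
Only 2 < 4 pivot columns, so the columns are linearly dependent.

no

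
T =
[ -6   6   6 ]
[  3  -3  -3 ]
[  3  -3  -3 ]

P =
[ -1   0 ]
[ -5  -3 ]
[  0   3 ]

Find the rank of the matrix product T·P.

1

First compute TP:
[[-24,   0],
 [ 12,   0],
 [ 12,   0]]
Now row reduce the product.
R2 ← R2 + (1/2)·R1: [0, 0]
R3 ← R3 + (1/2)·R1: [0, 0]
1 nonzero row, so rank(TP) = 1.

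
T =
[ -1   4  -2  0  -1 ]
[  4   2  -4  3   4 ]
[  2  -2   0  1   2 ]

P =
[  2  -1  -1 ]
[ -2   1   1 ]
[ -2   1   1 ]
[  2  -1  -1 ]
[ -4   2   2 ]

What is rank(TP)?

1

First compute TP:
[[ -2,   1,   1],
 [  2,  -1,  -1],
 [  2,  -1,  -1]]
Now row reduce the product.
R2 ← R2 + R1: [0, 0, 0]
R3 ← R3 + R1: [0, 0, 0]
1 nonzero row, so rank(TP) = 1.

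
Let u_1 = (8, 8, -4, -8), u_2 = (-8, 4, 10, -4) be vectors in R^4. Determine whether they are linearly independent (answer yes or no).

Form the matrix with these vectors as rows and row reduce.
R2 ← R2 + R1: [0, 12, 6, -12]
2 nonzero rows, so the 2 vectors span a space of dimension 2.
Since 2 = 2, the vectors are linearly independent.

yes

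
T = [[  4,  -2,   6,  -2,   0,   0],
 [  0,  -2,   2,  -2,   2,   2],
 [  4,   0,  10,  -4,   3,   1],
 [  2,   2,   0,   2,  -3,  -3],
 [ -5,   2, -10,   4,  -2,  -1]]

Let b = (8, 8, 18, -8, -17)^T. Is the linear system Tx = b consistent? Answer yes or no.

yes

Row reduce the augmented matrix [T | b].
R3 ← R3 − R1: [0, 2, 4, -2, 3, 1, 10]
R4 ← R4 − (1/2)·R1: [0, 3, -3, 3, -3, -3, -12]
R5 ← R5 + (5/4)·R1: [0, -1/2, -5/2, 3/2, -2, -1, -7]
R3 ← R3 + R2: [0, 0, 6, -4, 5, 3, 18]
R4 ← R4 + (3/2)·R2: [0, 0, 0, 0, 0, 0, 0]
R5 ← R5 − (1/4)·R2: [0, 0, -3, 2, -5/2, -3/2, -9]
R5 ← R5 + (1/2)·R3: [0, 0, 0, 0, 0, 0, 0]
The echelon form has 3 nonzero rows, and every pivot lies in the first 6 columns, so rank(T) = rank([T|b]) = 3.
The system is consistent.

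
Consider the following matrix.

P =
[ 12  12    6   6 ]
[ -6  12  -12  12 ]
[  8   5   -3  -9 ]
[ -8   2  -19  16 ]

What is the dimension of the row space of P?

Row reduce to echelon form.
R2 ← R2 + (1/2)·R1: [0, 18, -9, 15]
R3 ← R3 − (2/3)·R1: [0, -3, -7, -13]
R4 ← R4 + (2/3)·R1: [0, 10, -15, 20]
R3 ← R3 + (1/6)·R2: [0, 0, -17/2, -21/2]
R4 ← R4 − (5/9)·R2: [0, 0, -10, 35/3]
R4 ← R4 − (20/17)·R3: [0, 0, 0, 1225/51]
Echelon form has 4 nonzero rows, so rank(P) = 4.
The row space has dimension equal to the rank: 4.

4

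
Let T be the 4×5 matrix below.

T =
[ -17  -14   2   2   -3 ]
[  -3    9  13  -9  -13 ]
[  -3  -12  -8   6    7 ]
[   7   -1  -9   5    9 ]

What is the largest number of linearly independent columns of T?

4

Row reduce to echelon form.
R2 ← R2 − (3/17)·R1: [0, 195/17, 215/17, -159/17, -212/17]
R3 ← R3 − (3/17)·R1: [0, -162/17, -142/17, 96/17, 128/17]
R4 ← R4 + (7/17)·R1: [0, -115/17, -139/17, 99/17, 132/17]
R3 ← R3 + (54/65)·R2: [0, 0, 28/13, -138/65, -184/65]
R4 ← R4 + (23/39)·R2: [0, 0, -28/39, 4/13, 16/39]
R4 ← R4 + (1/3)·R3: [0, 0, 0, -2/5, -8/15]
Echelon form has 4 nonzero rows, so rank(T) = 4.
The rank gives the maximum number of linearly independent columns: 4.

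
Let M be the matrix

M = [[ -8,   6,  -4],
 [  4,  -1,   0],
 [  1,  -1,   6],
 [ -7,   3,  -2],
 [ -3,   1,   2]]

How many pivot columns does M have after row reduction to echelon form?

3

Row reduce to echelon form.
R2 ← R2 + (1/2)·R1: [0, 2, -2]
R3 ← R3 + (1/8)·R1: [0, -1/4, 11/2]
R4 ← R4 − (7/8)·R1: [0, -9/4, 3/2]
R5 ← R5 − (3/8)·R1: [0, -5/4, 7/2]
R3 ← R3 + (1/8)·R2: [0, 0, 21/4]
R4 ← R4 + (9/8)·R2: [0, 0, -3/4]
R5 ← R5 + (5/8)·R2: [0, 0, 9/4]
R4 ← R4 + (1/7)·R3: [0, 0, 0]
R5 ← R5 − (3/7)·R3: [0, 0, 0]
Echelon form has 3 nonzero rows, so rank(M) = 3.
Each nonzero row contributes one pivot column: 3 pivot columns.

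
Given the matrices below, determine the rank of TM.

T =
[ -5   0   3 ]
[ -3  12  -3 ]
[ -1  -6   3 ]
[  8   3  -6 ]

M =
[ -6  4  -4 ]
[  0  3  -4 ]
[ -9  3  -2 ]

2

First compute TM:
[[  3, -11,  14],
 [ 45,  15, -30],
 [-21, -13,  22],
 [  6,  23, -32]]
Now row reduce the product.
R2 ← R2 − (15)·R1: [0, 180, -240]
R3 ← R3 + (7)·R1: [0, -90, 120]
R4 ← R4 − (2)·R1: [0, 45, -60]
R3 ← R3 + (1/2)·R2: [0, 0, 0]
R4 ← R4 − (1/4)·R2: [0, 0, 0]
2 nonzero rows, so rank(TM) = 2.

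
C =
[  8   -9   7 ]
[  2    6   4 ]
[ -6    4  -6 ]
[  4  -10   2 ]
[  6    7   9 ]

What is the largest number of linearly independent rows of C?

Row reduce to echelon form.
R2 ← R2 − (1/4)·R1: [0, 33/4, 9/4]
R3 ← R3 + (3/4)·R1: [0, -11/4, -3/4]
R4 ← R4 − (1/2)·R1: [0, -11/2, -3/2]
R5 ← R5 − (3/4)·R1: [0, 55/4, 15/4]
R3 ← R3 + (1/3)·R2: [0, 0, 0]
R4 ← R4 + (2/3)·R2: [0, 0, 0]
R5 ← R5 − (5/3)·R2: [0, 0, 0]
Echelon form has 2 nonzero rows, so rank(C) = 2.
The rank gives the maximum number of linearly independent rows: 2.

2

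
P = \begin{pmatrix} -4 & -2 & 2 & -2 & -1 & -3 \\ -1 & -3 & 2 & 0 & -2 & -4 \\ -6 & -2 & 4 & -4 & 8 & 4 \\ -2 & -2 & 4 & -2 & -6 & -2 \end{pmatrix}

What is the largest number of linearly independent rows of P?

4

Row reduce to echelon form.
R2 ← R2 − (1/4)·R1: [0, -5/2, 3/2, 1/2, -7/4, -13/4]
R3 ← R3 − (3/2)·R1: [0, 1, 1, -1, 19/2, 17/2]
R4 ← R4 − (1/2)·R1: [0, -1, 3, -1, -11/2, -1/2]
R3 ← R3 + (2/5)·R2: [0, 0, 8/5, -4/5, 44/5, 36/5]
R4 ← R4 − (2/5)·R2: [0, 0, 12/5, -6/5, -24/5, 4/5]
R4 ← R4 − (3/2)·R3: [0, 0, 0, 0, -18, -10]
Echelon form has 4 nonzero rows, so rank(P) = 4.
The rank gives the maximum number of linearly independent rows: 4.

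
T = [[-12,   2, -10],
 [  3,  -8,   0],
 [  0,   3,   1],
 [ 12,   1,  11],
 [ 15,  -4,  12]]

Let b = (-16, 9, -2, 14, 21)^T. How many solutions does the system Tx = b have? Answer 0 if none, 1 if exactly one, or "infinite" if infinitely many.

Row reduce the augmented matrix [T | b].
R2 ← R2 + (1/4)·R1: [0, -15/2, -5/2, 5]
R4 ← R4 + R1: [0, 3, 1, -2]
R5 ← R5 + (5/4)·R1: [0, -3/2, -1/2, 1]
R3 ← R3 + (2/5)·R2: [0, 0, 0, 0]
R4 ← R4 + (2/5)·R2: [0, 0, 0, 0]
R5 ← R5 − (1/5)·R2: [0, 0, 0, 0]
The echelon form has 2 nonzero rows, and every pivot lies in the first 3 columns, so rank(T) = rank([T|b]) = 2.
The system is consistent.
rank = 2 < 3 unknowns, so there are infinitely many solutions.

infinite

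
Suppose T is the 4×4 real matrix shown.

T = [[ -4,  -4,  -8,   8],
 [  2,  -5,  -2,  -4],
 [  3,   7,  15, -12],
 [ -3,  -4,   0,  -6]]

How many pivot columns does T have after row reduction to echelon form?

4

Row reduce to echelon form.
R2 ← R2 + (1/2)·R1: [0, -7, -6, 0]
R3 ← R3 + (3/4)·R1: [0, 4, 9, -6]
R4 ← R4 − (3/4)·R1: [0, -1, 6, -12]
R3 ← R3 + (4/7)·R2: [0, 0, 39/7, -6]
R4 ← R4 − (1/7)·R2: [0, 0, 48/7, -12]
R4 ← R4 − (16/13)·R3: [0, 0, 0, -60/13]
Echelon form has 4 nonzero rows, so rank(T) = 4.
Each nonzero row contributes one pivot column: 4 pivot columns.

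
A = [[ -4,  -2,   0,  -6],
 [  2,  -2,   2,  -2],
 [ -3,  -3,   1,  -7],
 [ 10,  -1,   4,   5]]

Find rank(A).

2

Row reduce to echelon form.
R2 ← R2 + (1/2)·R1: [0, -3, 2, -5]
R3 ← R3 − (3/4)·R1: [0, -3/2, 1, -5/2]
R4 ← R4 + (5/2)·R1: [0, -6, 4, -10]
R3 ← R3 − (1/2)·R2: [0, 0, 0, 0]
R4 ← R4 − (2)·R2: [0, 0, 0, 0]
Echelon form has 2 nonzero rows, so rank(A) = 2.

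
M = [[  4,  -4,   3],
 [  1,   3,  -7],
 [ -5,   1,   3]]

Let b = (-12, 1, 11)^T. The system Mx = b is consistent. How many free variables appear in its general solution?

0

Row reduce the augmented matrix [M | b].
R2 ← R2 − (1/4)·R1: [0, 4, -31/4, 4]
R3 ← R3 + (5/4)·R1: [0, -4, 27/4, -4]
R3 ← R3 + R2: [0, 0, -1, 0]
The echelon form has 3 nonzero rows, and every pivot lies in the first 3 columns, so rank(M) = rank([M|b]) = 3.
The system is consistent.
Free variables = (unknowns) − (rank) = 3 − 3 = 0.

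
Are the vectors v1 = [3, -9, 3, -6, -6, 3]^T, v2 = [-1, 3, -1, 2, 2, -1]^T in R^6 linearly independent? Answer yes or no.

Form the matrix with these vectors as rows and row reduce.
R2 ← R2 + (1/3)·R1: [0, 0, 0, 0, 0, 0]
1 nonzero row, so the 2 vectors span a space of dimension 1.
Since 1 < 2, the vectors are linearly dependent.

no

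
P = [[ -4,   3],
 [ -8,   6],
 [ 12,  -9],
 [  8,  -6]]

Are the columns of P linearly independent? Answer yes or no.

Row reduce P to echelon form.
R2 ← R2 − (2)·R1: [0, 0]
R3 ← R3 + (3)·R1: [0, 0]
R4 ← R4 + (2)·R1: [0, 0]
1 pivot among 2 columns.
Only 1 < 2 pivot columns, so the columns are linearly dependent.

no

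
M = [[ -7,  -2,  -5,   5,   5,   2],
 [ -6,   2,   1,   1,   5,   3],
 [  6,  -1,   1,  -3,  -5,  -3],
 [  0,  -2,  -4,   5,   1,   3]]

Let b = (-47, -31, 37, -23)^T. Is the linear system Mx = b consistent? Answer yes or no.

Row reduce the augmented matrix [M | b].
R2 ← R2 − (6/7)·R1: [0, 26/7, 37/7, -23/7, 5/7, 9/7, 65/7]
R3 ← R3 + (6/7)·R1: [0, -19/7, -23/7, 9/7, -5/7, -9/7, -23/7]
R3 ← R3 + (19/26)·R2: [0, 0, 15/26, -29/26, -5/26, -9/26, 7/2]
R4 ← R4 + (7/13)·R2: [0, 0, -15/13, 42/13, 18/13, 48/13, -18]
R4 ← R4 + (2)·R3: [0, 0, 0, 1, 1, 3, -11]
The echelon form has 4 nonzero rows, and every pivot lies in the first 6 columns, so rank(M) = rank([M|b]) = 4.
The system is consistent.

yes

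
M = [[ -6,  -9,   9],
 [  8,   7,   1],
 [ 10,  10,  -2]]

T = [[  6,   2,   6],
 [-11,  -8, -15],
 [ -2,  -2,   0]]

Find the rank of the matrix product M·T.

2

First compute MT:
[[ 45,  42,  99],
 [-31, -42, -57],
 [-46, -56, -90]]
Now row reduce the product.
R2 ← R2 + (31/45)·R1: [0, -196/15, 56/5]
R3 ← R3 + (46/45)·R1: [0, -196/15, 56/5]
R3 ← R3 − R2: [0, 0, 0]
2 nonzero rows, so rank(MT) = 2.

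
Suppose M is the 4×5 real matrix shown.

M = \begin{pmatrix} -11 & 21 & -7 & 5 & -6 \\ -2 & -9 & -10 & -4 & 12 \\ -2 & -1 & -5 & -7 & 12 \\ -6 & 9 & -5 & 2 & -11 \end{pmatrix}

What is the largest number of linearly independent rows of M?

Row reduce to echelon form.
R2 ← R2 − (2/11)·R1: [0, -141/11, -96/11, -54/11, 144/11]
R3 ← R3 − (2/11)·R1: [0, -53/11, -41/11, -87/11, 144/11]
R4 ← R4 − (6/11)·R1: [0, -27/11, -13/11, -8/11, -85/11]
R3 ← R3 − (53/141)·R2: [0, 0, -21/47, -285/47, 384/47]
R4 ← R4 − (9/47)·R2: [0, 0, 23/47, 10/47, -481/47]
R4 ← R4 + (23/21)·R3: [0, 0, 0, -45/7, -9/7]
Echelon form has 4 nonzero rows, so rank(M) = 4.
The rank gives the maximum number of linearly independent rows: 4.

4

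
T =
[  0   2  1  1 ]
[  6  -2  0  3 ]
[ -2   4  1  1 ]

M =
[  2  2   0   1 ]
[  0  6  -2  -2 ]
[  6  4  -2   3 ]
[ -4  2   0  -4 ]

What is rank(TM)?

3

First compute TM:
[[  2,  18,  -6,  -5],
 [  0,   6,   4,  -2],
 [ -2,  26, -10, -11]]
Now row reduce the product.
R3 ← R3 + R1: [0, 44, -16, -16]
R3 ← R3 − (22/3)·R2: [0, 0, -136/3, -4/3]
3 nonzero rows, so rank(TM) = 3.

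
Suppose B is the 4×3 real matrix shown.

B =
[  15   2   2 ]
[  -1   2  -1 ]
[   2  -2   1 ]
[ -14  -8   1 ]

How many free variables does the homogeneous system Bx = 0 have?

Row reduce to echelon form.
R2 ← R2 + (1/15)·R1: [0, 32/15, -13/15]
R3 ← R3 − (2/15)·R1: [0, -34/15, 11/15]
R4 ← R4 + (14/15)·R1: [0, -92/15, 43/15]
R3 ← R3 + (17/16)·R2: [0, 0, -3/16]
R4 ← R4 + (23/8)·R2: [0, 0, 3/8]
R4 ← R4 + (2)·R3: [0, 0, 0]
3 nonzero rows, so rank(B) = 3.
B has 3 columns; by rank–nullity, nullity = 3 − 3 = 0.

0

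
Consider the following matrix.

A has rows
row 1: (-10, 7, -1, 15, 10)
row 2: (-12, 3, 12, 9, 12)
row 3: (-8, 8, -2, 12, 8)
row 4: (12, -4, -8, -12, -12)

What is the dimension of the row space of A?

Row reduce to echelon form.
R2 ← R2 − (6/5)·R1: [0, -27/5, 66/5, -9, 0]
R3 ← R3 − (4/5)·R1: [0, 12/5, -6/5, 0, 0]
R4 ← R4 + (6/5)·R1: [0, 22/5, -46/5, 6, 0]
R3 ← R3 + (4/9)·R2: [0, 0, 14/3, -4, 0]
R4 ← R4 + (22/27)·R2: [0, 0, 14/9, -4/3, 0]
R4 ← R4 − (1/3)·R3: [0, 0, 0, 0, 0]
Echelon form has 3 nonzero rows, so rank(A) = 3.
The row space has dimension equal to the rank: 3.

3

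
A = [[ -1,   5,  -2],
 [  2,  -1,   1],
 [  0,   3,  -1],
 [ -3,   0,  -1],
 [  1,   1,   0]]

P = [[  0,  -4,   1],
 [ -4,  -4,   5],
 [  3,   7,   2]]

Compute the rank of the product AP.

2

First compute AP:
[[-26, -30,  20],
 [  7,   3,  -1],
 [-15, -19,  13],
 [ -3,   5,  -5],
 [ -4,  -8,   6]]
Now row reduce the product.
R2 ← R2 + (7/26)·R1: [0, -66/13, 57/13]
R3 ← R3 − (15/26)·R1: [0, -22/13, 19/13]
R4 ← R4 − (3/26)·R1: [0, 110/13, -95/13]
R5 ← R5 − (2/13)·R1: [0, -44/13, 38/13]
R3 ← R3 − (1/3)·R2: [0, 0, 0]
R4 ← R4 + (5/3)·R2: [0, 0, 0]
R5 ← R5 − (2/3)·R2: [0, 0, 0]
2 nonzero rows, so rank(AP) = 2.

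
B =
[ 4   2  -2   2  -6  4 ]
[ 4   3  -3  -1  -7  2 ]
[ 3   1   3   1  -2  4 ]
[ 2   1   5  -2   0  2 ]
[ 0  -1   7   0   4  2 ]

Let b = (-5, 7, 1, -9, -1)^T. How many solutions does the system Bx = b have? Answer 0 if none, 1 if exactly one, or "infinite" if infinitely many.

Row reduce the augmented matrix [B | b].
R2 ← R2 − R1: [0, 1, -1, -3, -1, -2, 12]
R3 ← R3 − (3/4)·R1: [0, -1/2, 9/2, -1/2, 5/2, 1, 19/4]
R4 ← R4 − (1/2)·R1: [0, 0, 6, -3, 3, 0, -13/2]
R3 ← R3 + (1/2)·R2: [0, 0, 4, -2, 2, 0, 43/4]
R5 ← R5 + R2: [0, 0, 6, -3, 3, 0, 11]
R4 ← R4 − (3/2)·R3: [0, 0, 0, 0, 0, 0, -181/8]
R5 ← R5 − (3/2)·R3: [0, 0, 0, 0, 0, 0, -41/8]
R5 ← R5 − (41/181)·R4: [0, 0, 0, 0, 0, 0, 0]
The echelon form has 4 nonzero rows; the last pivot sits in the augmented column, so rank(B) = 3 but rank([B|b]) = 4.
Since the ranks differ, the system is inconsistent.
It has no solutions.

0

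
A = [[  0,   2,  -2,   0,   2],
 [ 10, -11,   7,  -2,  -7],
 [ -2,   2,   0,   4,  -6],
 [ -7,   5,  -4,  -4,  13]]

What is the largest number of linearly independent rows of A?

Row reduce to echelon form.
Swap R1 ↔ R2
R3 ← R3 + (1/5)·R1: [0, -1/5, 7/5, 18/5, -37/5]
R4 ← R4 + (7/10)·R1: [0, -27/10, 9/10, -27/5, 81/10]
R3 ← R3 + (1/10)·R2: [0, 0, 6/5, 18/5, -36/5]
R4 ← R4 + (27/20)·R2: [0, 0, -9/5, -27/5, 54/5]
R4 ← R4 + (3/2)·R3: [0, 0, 0, 0, 0]
Echelon form has 3 nonzero rows, so rank(A) = 3.
The rank gives the maximum number of linearly independent rows: 3.

3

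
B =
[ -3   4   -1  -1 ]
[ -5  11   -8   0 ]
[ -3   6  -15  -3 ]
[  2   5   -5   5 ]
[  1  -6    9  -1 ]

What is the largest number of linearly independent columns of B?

Row reduce to echelon form.
R2 ← R2 − (5/3)·R1: [0, 13/3, -19/3, 5/3]
R3 ← R3 − R1: [0, 2, -14, -2]
R4 ← R4 + (2/3)·R1: [0, 23/3, -17/3, 13/3]
R5 ← R5 + (1/3)·R1: [0, -14/3, 26/3, -4/3]
R3 ← R3 − (6/13)·R2: [0, 0, -144/13, -36/13]
R4 ← R4 − (23/13)·R2: [0, 0, 72/13, 18/13]
R5 ← R5 + (14/13)·R2: [0, 0, 24/13, 6/13]
R4 ← R4 + (1/2)·R3: [0, 0, 0, 0]
R5 ← R5 + (1/6)·R3: [0, 0, 0, 0]
Echelon form has 3 nonzero rows, so rank(B) = 3.
The rank gives the maximum number of linearly independent columns: 3.

3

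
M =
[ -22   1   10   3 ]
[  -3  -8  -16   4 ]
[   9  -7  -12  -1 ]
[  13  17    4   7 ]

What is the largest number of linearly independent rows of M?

4

Row reduce to echelon form.
R2 ← R2 − (3/22)·R1: [0, -179/22, -191/11, 79/22]
R3 ← R3 + (9/22)·R1: [0, -145/22, -87/11, 5/22]
R4 ← R4 + (13/22)·R1: [0, 387/22, 109/11, 193/22]
R3 ← R3 − (145/179)·R2: [0, 0, 1102/179, -480/179]
R4 ← R4 + (387/179)·R2: [0, 0, -4946/179, 2960/179]
R4 ← R4 + (2473/551)·R3: [0, 0, 0, 2480/551]
Echelon form has 4 nonzero rows, so rank(M) = 4.
The rank gives the maximum number of linearly independent rows: 4.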